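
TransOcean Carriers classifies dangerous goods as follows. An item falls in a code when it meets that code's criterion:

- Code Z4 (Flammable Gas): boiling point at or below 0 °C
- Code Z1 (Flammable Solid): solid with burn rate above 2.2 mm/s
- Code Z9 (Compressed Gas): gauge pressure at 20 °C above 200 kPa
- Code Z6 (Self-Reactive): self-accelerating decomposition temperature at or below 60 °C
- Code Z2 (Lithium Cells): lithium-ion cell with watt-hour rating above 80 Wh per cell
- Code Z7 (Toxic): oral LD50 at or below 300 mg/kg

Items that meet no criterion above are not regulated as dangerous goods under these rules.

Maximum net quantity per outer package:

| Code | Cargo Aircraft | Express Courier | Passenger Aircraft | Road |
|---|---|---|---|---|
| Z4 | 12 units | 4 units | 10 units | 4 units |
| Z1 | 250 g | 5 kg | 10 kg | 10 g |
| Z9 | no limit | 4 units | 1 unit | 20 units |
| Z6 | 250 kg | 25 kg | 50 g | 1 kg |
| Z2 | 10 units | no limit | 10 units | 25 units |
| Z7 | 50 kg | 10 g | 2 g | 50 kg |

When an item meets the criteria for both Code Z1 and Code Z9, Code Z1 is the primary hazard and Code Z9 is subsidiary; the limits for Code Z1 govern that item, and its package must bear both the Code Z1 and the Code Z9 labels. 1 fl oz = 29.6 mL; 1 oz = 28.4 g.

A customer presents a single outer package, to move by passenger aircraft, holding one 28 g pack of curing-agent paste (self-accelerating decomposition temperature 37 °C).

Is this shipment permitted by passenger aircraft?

Yes

With self-accelerating decomposition temperature 37 °C (≤ 60 °C), the curing-agent paste falls in Code Z6.
Code Z6 quantity: 28 g.
28 g is within the passenger aircraft limit of 50 g for Code Z6.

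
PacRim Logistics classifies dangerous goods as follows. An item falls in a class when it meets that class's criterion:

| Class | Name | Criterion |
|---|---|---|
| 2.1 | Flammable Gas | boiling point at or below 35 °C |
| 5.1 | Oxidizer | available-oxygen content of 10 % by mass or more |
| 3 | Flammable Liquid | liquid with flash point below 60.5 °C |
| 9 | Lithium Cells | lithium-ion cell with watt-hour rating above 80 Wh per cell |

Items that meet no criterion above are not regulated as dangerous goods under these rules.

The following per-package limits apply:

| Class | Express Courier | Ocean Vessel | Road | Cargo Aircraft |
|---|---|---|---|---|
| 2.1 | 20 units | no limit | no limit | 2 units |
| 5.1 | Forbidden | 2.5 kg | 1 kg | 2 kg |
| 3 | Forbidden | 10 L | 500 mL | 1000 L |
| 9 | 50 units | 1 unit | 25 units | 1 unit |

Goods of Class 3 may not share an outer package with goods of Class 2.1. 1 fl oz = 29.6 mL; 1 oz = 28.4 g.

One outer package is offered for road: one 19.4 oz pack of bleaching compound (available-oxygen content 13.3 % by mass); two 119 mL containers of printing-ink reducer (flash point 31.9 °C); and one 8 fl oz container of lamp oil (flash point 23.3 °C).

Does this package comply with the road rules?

With available-oxygen content 13.3 % by mass (≥ 10 % by mass), the bleaching compound falls in Class 5.1.
Flash point 31.9 °C meets the Class 3 criterion (Flammable Liquid), so the printing-ink reducer is Class 3.
With flash point 23.3 °C (< 60.5 °C), the lamp oil falls in Class 3.
Total Class 3: (two 119 mL containers = 238 mL) + (one 8 fl oz container = 236.8 mL) = 474.8 mL.
That is within the Class 3 road limit of 500 mL.
Class 5.1 quantity: one 19.4 oz pack = 550.96 g.
550.96 g ≤ 1 kg (road limit, Class 5.1) — within limit.
The segregation rule (Class 3 with Class 2.1) does not apply to Class 3 with Class 5.1.
Every hazard class is within its road limit and no segregation rule is violated.

Yes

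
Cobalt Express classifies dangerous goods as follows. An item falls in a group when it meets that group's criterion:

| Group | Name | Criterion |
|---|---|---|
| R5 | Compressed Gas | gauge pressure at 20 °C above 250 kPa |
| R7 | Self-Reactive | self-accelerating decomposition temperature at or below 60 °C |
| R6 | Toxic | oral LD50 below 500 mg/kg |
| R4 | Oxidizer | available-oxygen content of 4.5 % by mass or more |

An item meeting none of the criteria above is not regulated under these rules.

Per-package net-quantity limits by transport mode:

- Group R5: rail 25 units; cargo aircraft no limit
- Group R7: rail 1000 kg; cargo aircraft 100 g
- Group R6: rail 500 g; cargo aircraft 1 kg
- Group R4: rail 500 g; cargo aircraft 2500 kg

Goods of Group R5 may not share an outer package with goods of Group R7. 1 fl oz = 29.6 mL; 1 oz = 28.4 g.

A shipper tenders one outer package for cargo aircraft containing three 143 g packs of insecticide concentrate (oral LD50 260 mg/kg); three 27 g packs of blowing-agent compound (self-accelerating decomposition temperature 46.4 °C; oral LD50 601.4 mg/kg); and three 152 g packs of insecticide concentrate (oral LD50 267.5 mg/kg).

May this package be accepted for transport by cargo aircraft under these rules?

Oral LD50 260 mg/kg meets the Group R6 criterion (Toxic), so the insecticide concentrate is Group R6.
Blowing-agent compound: self-accelerating decomposition temperature 46.4 °C ≤ 60 °C → Group R7 (Self-Reactive).
The insecticide concentrate has oral LD50 267.5 mg/kg, which is < 500 mg/kg, so it is Group R6 (Toxic).
Total Group R6: (three 143 g packs = 429 g) + (three 152 g packs = 456 g) = 885 g.
885 g ≤ 1 kg (cargo aircraft limit, Group R6) — within limit.
Group R7 quantity: three 27 g packs = 81 g.
81 g is within the cargo aircraft limit of 100 g for Group R7.
The segregation rule (Group R5 with Group R7) does not apply to Group R6 with Group R7.
Every hazard group is within its cargo aircraft limit and no segregation rule is violated.

Yes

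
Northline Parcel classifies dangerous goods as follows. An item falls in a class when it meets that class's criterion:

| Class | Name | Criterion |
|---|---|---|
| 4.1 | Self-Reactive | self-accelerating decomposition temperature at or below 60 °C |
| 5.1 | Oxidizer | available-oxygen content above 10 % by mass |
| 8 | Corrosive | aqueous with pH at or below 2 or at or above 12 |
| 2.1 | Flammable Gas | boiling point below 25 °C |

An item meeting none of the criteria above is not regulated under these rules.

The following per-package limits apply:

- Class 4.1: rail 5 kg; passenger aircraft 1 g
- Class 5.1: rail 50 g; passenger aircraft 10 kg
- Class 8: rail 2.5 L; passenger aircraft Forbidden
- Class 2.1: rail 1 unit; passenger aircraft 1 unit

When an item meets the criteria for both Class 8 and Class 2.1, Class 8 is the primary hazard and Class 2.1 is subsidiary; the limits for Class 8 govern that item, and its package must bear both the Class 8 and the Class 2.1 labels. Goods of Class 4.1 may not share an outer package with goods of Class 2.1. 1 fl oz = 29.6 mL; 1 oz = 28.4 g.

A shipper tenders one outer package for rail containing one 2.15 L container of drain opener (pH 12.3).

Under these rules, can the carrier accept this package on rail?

Yes

With pH 12.3 (≥ 12), the drain opener falls in Class 8.
Class 8 quantity: 2.15 L.
That is within the Class 8 rail limit of 2.5 L.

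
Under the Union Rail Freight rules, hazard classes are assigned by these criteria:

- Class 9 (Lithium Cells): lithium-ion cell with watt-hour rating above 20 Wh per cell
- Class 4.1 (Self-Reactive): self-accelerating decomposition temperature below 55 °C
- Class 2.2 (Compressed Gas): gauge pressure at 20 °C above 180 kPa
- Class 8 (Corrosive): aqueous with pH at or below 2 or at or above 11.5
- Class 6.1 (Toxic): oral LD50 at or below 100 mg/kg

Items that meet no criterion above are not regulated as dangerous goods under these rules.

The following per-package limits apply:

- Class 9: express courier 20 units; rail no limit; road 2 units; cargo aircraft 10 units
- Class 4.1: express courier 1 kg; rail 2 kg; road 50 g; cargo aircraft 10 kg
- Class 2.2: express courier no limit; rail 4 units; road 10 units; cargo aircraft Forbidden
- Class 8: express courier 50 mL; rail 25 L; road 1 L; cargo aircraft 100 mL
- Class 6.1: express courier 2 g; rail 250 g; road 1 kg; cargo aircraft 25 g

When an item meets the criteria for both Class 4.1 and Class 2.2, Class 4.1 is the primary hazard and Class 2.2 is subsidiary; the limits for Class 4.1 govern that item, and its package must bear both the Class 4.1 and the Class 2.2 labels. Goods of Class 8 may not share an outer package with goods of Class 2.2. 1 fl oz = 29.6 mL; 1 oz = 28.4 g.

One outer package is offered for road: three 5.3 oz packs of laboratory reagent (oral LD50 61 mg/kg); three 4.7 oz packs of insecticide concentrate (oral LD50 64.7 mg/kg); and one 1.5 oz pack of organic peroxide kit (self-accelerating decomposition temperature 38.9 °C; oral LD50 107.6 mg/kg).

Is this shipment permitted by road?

Yes

The laboratory reagent has oral LD50 61 mg/kg, which is ≤ 100 mg/kg, so it is Class 6.1 (Toxic).
Insecticide concentrate: oral LD50 64.7 mg/kg ≤ 100 mg/kg → Class 6.1 (Toxic).
Organic peroxide kit: self-accelerating decomposition temperature 38.9 °C < 55 °C → Class 4.1 (Self-Reactive).
Class 4.1 quantity: one 1.5 oz pack = 42.6 g.
That is within the Class 4.1 road limit of 50 g.
Total Class 6.1: (three 5.3 oz packs = 451.56 g) + (three 4.7 oz packs = 400.44 g) = 852 g.
852 g is within the road limit of 1 kg for Class 6.1.
The segregation rule (Class 8 with Class 2.2) does not apply to Class 4.1 with Class 6.1.
Every hazard class is within its road limit and no segregation rule is violated.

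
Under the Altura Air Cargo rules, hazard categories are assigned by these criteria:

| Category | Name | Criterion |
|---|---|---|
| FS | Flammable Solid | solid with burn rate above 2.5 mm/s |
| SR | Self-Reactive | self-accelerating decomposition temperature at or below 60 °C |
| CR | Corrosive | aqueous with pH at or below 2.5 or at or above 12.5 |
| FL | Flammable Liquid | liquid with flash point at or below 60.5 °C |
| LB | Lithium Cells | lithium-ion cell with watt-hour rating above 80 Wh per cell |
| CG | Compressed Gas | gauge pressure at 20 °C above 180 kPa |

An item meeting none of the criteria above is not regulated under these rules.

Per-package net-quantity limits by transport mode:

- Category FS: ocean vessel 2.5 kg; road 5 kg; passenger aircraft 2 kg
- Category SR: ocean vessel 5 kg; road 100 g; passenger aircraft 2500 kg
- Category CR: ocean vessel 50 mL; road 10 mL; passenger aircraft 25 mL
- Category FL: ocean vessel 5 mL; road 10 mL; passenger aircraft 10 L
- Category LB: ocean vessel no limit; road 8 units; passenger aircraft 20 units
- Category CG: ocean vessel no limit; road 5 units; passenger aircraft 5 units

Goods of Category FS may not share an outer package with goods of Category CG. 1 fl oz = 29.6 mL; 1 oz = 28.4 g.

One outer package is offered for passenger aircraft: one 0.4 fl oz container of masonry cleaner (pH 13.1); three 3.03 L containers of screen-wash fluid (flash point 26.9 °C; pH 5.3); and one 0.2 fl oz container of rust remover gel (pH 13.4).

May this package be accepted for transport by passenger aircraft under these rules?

Yes

The masonry cleaner has pH 13.1, which is ≥ 12.5, so it is Category CR (Corrosive).
The screen-wash fluid has flash point 26.9 °C, which is ≤ 60.5 °C, so it is Category FL (Flammable Liquid).
Rust remover gel: pH 13.4 ≥ 12.5 → Category CR (Corrosive).
Total Category CR: (one 0.4 fl oz container = 11.84 mL) + (one 0.2 fl oz container = 5.92 mL) = 17.76 mL.
17.76 mL is within the passenger aircraft limit of 25 mL for Category CR.
Category FL quantity: three 3.03 L containers = 9.09 L.
9.09 L is within the passenger aircraft limit of 10 L for Category FL.
The segregation rule (Category FS with Category CG) does not apply to Category CR with Category FL.
Every hazard category is within its passenger aircraft limit and no segregation rule is violated.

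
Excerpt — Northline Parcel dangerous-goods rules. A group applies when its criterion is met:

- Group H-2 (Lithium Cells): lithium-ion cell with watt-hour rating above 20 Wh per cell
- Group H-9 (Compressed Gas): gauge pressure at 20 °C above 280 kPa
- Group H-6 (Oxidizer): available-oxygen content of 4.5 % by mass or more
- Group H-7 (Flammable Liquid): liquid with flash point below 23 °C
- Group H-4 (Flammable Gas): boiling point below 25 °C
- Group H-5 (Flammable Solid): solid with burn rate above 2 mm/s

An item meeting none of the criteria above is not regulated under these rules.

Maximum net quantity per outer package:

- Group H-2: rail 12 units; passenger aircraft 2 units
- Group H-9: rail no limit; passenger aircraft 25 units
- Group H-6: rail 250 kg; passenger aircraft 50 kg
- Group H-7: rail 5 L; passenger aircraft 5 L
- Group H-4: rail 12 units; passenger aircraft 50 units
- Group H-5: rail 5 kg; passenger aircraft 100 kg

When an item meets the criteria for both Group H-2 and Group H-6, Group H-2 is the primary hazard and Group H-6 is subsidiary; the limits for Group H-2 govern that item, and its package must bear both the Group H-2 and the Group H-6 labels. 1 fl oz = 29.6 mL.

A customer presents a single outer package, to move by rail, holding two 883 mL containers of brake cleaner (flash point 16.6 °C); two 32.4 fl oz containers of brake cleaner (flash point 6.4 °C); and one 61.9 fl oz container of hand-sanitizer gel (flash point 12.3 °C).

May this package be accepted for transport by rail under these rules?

With flash point 16.6 °C (< 23 °C), the brake cleaner falls in Group H-7.
With flash point 6.4 °C (< 23 °C), the brake cleaner falls in Group H-7.
With flash point 12.3 °C (< 23 °C), the hand-sanitizer gel falls in Group H-7.
Group H-7 net quantity: (two 883 mL containers = 1.766 L) + (two 32.4 fl oz containers = 1918.08 mL) + (one 61.9 fl oz container = 1832.24 mL) = 5516.32 mL.
5516.32 mL exceeds the rail limit of 5 L for Group H-7.

No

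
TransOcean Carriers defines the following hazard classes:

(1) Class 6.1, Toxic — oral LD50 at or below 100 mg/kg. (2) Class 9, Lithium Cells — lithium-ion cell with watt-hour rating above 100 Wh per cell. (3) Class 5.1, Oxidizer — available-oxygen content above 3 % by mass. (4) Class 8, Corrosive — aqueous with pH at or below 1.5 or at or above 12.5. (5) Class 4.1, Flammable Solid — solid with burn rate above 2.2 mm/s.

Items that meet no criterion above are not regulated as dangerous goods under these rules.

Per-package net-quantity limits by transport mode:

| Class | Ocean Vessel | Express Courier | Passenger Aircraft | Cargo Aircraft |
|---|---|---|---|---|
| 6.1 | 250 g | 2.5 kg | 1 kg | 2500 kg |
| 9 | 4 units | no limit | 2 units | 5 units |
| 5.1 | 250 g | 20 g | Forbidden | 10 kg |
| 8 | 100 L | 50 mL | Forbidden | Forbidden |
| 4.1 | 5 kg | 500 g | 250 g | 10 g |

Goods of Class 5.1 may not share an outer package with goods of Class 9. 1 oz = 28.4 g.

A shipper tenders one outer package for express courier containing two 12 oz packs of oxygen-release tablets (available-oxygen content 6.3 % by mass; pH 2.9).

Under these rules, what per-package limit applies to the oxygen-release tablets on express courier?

20 g

The oxygen-release tablets have available-oxygen content 6.3 % by mass, which is > 3 % by mass, so they are Class 5.1 (Oxidizer).
The express courier limit for Class 5.1 is 20 g.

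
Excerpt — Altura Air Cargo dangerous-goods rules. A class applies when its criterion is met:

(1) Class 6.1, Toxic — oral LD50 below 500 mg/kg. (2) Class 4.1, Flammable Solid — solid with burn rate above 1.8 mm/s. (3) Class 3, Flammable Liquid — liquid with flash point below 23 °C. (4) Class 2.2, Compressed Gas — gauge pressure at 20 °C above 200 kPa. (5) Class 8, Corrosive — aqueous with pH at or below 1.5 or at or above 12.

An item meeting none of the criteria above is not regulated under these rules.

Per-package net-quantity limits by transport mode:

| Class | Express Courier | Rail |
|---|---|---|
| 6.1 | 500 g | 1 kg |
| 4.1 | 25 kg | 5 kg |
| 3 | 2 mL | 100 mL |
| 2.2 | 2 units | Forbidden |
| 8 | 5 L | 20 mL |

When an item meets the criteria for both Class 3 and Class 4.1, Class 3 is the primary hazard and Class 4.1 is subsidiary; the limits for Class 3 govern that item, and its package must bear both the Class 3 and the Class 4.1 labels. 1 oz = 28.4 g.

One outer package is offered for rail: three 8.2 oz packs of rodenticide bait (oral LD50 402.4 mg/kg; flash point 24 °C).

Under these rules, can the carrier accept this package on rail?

Yes

The rodenticide bait has oral LD50 402.4 mg/kg, which is < 500 mg/kg, so it is Class 6.1 (Toxic).
Class 6.1 quantity: three 8.2 oz packs = 698.64 g.
That is within the Class 6.1 rail limit of 1 kg.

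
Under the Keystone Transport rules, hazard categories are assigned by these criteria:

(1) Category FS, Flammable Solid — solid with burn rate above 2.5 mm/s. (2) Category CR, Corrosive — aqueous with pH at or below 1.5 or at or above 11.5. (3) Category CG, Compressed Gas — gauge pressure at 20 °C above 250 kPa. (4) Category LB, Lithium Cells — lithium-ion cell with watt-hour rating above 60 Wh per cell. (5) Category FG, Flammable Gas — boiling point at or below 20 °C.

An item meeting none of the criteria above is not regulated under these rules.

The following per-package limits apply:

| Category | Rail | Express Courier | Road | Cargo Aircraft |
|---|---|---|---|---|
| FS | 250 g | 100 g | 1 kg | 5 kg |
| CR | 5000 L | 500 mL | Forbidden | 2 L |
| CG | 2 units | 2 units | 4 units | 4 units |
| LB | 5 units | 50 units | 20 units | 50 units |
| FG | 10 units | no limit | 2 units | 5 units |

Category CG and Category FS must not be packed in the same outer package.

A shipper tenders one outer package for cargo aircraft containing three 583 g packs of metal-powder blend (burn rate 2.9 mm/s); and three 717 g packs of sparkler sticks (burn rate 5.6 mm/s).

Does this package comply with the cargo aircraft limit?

The metal-powder blend has burn rate 2.9 mm/s, which is > 2.5 mm/s, so it is Category FS (Flammable Solid).
Sparkler sticks: burn rate 5.6 mm/s > 2.5 mm/s → Category FS (Flammable Solid).
Total Category FS: (three 583 g packs = 1.749 kg) + (three 717 g packs = 2.151 kg) = 3.9 kg.
That is within the Category FS cargo aircraft limit of 5 kg.

Yes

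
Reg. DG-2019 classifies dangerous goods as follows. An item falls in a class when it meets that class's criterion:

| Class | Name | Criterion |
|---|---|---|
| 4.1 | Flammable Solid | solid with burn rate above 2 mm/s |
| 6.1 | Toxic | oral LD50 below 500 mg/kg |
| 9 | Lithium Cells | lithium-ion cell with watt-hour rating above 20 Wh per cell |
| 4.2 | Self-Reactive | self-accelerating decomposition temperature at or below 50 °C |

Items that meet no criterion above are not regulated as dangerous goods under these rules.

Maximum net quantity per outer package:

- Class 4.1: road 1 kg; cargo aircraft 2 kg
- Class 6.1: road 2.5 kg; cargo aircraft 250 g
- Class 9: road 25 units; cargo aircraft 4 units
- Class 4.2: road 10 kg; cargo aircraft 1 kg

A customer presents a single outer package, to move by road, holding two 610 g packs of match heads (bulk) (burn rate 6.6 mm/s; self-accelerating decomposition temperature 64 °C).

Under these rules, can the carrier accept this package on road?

With burn rate 6.6 mm/s (> 2 mm/s), the match heads (bulk) fall in Class 4.1.
Class 4.1 quantity: two 610 g packs = 1.22 kg.
That exceeds the Class 4.1 road limit of 1 kg.

No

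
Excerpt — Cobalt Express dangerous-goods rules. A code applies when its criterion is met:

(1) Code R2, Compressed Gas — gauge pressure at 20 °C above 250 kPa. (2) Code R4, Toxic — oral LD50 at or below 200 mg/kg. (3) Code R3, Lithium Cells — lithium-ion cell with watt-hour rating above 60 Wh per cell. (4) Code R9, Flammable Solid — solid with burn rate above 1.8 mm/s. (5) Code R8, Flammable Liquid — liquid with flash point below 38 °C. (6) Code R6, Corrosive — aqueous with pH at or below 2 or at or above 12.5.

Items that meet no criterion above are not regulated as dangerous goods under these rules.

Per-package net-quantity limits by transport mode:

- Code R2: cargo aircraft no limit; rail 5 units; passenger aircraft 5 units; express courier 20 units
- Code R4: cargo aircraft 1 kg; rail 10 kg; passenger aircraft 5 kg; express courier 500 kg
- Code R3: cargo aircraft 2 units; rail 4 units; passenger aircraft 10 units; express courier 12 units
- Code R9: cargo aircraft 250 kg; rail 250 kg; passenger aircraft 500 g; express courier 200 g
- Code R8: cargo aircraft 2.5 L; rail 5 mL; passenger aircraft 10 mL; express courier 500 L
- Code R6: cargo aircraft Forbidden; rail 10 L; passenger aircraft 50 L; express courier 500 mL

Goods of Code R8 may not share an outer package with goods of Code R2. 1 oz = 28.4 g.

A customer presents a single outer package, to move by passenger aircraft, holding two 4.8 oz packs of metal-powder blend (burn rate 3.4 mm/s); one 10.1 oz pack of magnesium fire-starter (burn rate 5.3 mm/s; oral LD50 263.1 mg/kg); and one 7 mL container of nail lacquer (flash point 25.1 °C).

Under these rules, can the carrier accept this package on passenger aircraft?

No

The metal-powder blend has burn rate 3.4 mm/s, which is > 1.8 mm/s, so it is Code R9 (Flammable Solid).
Magnesium fire-starter: burn rate 5.3 mm/s > 1.8 mm/s → Code R9 (Flammable Solid).
Nail lacquer: flash point 25.1 °C < 38 °C → Code R8 (Flammable Liquid).
Code R9 net quantity: (two 4.8 oz packs = 272.64 g) + (one 10.1 oz pack = 286.84 g) = 559.48 g.
559.48 g > 500 g (passenger aircraft limit, Code R9) — over the limit.
Code R8 quantity: 7 mL.
That is within the Code R8 passenger aircraft limit of 10 mL.
The segregation rule (Code R8 with Code R2) does not apply to Code R9 with Code R8.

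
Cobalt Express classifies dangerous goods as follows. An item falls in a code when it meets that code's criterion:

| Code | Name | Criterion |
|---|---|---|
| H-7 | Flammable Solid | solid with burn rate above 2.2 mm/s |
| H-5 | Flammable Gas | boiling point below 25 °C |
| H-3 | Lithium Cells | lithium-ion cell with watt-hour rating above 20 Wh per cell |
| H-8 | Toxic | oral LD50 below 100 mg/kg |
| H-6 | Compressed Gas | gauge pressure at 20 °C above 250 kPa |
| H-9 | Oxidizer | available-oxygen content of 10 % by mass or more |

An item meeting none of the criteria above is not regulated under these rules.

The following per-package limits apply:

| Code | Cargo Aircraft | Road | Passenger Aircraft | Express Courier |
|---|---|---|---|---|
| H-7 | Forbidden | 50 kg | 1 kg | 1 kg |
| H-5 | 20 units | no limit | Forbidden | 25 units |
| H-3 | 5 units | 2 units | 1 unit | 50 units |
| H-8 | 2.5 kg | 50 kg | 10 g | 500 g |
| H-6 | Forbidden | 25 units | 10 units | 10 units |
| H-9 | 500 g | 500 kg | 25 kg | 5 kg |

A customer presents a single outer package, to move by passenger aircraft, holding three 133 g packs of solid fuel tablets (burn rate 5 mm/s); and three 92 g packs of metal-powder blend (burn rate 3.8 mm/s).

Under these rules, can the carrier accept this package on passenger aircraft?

Solid fuel tablets: burn rate 5 mm/s > 2.2 mm/s → Code H-7 (Flammable Solid).
With burn rate 3.8 mm/s (> 2.2 mm/s), the metal-powder blend falls in Code H-7.
Total Code H-7: (three 133 g packs = 399 g) + (three 92 g packs = 276 g) = 675 g.
675 g is within the passenger aircraft limit of 1 kg for Code H-7.

Yes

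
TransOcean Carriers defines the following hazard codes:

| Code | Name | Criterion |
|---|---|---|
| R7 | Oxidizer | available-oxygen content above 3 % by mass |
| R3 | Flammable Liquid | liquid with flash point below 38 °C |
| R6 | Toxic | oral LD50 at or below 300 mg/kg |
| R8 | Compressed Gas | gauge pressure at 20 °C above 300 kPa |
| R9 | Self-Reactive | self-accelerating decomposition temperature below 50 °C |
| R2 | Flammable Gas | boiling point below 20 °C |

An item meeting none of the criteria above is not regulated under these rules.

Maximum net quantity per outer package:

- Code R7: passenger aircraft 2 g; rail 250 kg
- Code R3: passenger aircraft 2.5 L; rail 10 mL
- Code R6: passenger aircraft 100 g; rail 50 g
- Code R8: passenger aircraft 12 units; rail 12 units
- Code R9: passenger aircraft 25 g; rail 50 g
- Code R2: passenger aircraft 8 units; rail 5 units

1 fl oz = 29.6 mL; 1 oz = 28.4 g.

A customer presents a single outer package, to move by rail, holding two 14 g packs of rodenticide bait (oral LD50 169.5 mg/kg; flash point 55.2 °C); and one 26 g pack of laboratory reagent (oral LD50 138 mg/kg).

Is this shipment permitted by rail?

No

Oral LD50 169.5 mg/kg meets the Code R6 criterion (Toxic), so the rodenticide bait is Code R6.
Laboratory reagent: oral LD50 138 mg/kg ≤ 300 mg/kg → Code R6 (Toxic).
Code R6 net quantity: (two 14 g packs = 28 g) + 26 g = 54 g.
That exceeds the Code R6 rail limit of 50 g.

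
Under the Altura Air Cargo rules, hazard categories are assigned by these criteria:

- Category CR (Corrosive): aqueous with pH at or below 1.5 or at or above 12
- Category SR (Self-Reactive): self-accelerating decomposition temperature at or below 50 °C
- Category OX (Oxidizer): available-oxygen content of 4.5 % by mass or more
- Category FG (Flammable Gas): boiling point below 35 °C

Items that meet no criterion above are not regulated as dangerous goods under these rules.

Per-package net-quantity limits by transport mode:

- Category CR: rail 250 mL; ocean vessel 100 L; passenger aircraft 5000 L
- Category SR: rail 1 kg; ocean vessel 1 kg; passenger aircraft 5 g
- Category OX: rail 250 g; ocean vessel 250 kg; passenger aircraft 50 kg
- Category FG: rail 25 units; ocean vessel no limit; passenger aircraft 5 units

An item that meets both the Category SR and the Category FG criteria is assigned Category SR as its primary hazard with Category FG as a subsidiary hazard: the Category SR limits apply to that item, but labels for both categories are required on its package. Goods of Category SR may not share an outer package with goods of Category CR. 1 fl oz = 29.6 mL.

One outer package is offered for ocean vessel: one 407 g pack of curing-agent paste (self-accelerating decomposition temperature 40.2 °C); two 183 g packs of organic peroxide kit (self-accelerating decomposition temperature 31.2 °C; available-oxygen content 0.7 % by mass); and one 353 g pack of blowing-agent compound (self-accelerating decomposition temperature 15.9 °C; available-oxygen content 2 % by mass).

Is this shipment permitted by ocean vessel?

No

The curing-agent paste has self-accelerating decomposition temperature 40.2 °C, which is ≤ 50 °C, so it is Category SR (Self-Reactive).
With self-accelerating decomposition temperature 31.2 °C (≤ 50 °C), the organic peroxide kit falls in Category SR.
Blowing-agent compound: self-accelerating decomposition temperature 15.9 °C ≤ 50 °C → Category SR (Self-Reactive).
Category SR net quantity: 407 g + (two 183 g packs = 366 g) + 353 g = 1.126 kg.
That exceeds the Category SR ocean vessel limit of 1 kg.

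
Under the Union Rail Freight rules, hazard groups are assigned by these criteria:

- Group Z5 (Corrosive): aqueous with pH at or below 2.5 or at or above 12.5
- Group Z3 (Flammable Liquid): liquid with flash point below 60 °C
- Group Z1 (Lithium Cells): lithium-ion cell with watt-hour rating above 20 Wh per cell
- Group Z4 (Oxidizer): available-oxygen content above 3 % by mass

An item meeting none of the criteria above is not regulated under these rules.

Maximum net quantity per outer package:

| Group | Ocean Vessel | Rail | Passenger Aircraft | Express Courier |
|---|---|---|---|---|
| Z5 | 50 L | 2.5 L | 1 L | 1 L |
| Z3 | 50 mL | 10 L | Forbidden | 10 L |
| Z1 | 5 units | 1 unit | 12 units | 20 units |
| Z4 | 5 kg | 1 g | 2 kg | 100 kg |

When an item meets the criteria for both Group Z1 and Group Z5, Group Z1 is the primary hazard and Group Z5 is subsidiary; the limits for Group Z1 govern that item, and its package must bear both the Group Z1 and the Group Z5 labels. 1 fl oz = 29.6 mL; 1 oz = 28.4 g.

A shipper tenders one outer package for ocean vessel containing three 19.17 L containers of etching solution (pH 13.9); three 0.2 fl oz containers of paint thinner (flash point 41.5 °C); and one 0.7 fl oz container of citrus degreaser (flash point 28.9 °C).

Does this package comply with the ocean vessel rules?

Etching solution: pH 13.9 ≥ 12.5 → Group Z5 (Corrosive).
Flash point 41.5 °C meets the Group Z3 criterion (Flammable Liquid), so the paint thinner is Group Z3.
With flash point 28.9 °C (< 60 °C), the citrus degreaser falls in Group Z3.
Group Z3 net quantity: (three 0.2 fl oz containers = 17.76 mL) + (one 0.7 fl oz container = 20.72 mL) = 38.48 mL.
That is within the Group Z3 ocean vessel limit of 50 mL.
Group Z5 quantity: three 19.17 L containers = 57.51 L.
57.51 L exceeds the ocean vessel limit of 50 L for Group Z5.

No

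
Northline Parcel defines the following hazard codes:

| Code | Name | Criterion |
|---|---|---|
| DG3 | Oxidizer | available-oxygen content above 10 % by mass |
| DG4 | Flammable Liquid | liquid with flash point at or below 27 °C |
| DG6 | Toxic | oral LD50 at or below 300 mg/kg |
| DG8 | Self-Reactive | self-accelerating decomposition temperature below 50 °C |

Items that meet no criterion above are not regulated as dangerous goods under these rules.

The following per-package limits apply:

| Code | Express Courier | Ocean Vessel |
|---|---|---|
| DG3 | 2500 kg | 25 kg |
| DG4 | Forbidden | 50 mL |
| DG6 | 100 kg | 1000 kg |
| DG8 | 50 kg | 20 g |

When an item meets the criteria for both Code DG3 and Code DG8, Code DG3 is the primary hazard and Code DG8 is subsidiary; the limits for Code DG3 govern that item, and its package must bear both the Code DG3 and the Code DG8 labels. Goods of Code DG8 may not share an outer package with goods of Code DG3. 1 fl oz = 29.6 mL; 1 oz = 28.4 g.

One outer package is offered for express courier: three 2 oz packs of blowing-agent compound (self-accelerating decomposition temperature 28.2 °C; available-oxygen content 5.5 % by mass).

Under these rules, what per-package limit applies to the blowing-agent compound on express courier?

Blowing-agent compound: self-accelerating decomposition temperature 28.2 °C < 50 °C → Code DG8 (Self-Reactive).
The express courier limit for Code DG8 is 50 kg.

50 kg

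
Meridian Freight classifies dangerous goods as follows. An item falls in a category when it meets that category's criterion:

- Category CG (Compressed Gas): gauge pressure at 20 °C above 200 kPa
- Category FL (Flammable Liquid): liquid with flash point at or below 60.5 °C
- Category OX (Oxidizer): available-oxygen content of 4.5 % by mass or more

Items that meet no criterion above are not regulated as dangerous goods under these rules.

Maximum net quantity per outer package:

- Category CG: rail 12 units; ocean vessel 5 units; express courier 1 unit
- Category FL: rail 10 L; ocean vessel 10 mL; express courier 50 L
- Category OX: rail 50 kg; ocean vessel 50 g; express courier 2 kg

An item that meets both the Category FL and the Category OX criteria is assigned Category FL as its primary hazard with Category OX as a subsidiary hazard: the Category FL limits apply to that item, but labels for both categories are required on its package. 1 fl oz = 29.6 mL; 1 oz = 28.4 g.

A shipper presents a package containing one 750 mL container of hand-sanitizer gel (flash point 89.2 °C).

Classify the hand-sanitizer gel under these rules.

flash point 89.2 °C is not below 60.5 °C, so Category FL does not apply.
No criterion is met, so the item is not regulated.

Not regulated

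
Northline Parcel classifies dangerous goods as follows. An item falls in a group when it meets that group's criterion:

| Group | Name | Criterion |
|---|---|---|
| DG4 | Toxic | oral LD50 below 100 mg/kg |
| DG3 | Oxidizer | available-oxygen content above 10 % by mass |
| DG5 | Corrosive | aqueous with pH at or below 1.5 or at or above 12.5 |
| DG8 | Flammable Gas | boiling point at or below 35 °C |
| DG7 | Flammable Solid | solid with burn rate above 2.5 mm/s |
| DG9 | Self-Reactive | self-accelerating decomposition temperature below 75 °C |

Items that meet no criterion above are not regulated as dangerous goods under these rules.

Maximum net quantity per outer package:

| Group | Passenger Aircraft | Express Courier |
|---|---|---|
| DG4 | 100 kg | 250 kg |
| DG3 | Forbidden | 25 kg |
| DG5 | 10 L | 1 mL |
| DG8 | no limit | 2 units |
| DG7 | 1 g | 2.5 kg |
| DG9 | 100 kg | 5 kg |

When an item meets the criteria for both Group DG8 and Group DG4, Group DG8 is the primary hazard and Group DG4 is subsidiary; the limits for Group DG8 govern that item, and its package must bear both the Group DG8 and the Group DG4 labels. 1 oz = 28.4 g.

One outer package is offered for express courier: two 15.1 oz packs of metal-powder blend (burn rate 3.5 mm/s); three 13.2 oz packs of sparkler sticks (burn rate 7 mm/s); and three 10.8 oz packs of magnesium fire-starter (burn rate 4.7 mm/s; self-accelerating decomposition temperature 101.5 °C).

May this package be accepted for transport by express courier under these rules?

No

Metal-powder blend: burn rate 3.5 mm/s > 2.5 mm/s → Group DG7 (Flammable Solid).
Sparkler sticks: burn rate 7 mm/s > 2.5 mm/s → Group DG7 (Flammable Solid).
The magnesium fire-starter has burn rate 4.7 mm/s, which is > 2.5 mm/s, so it is Group DG7 (Flammable Solid).
Total Group DG7: (two 15.1 oz packs = 857.68 g) + (three 13.2 oz packs = 1124.64 g) + (three 10.8 oz packs = 920.16 g) = 2902.48 g.
That exceeds the Group DG7 express courier limit of 2.5 kg.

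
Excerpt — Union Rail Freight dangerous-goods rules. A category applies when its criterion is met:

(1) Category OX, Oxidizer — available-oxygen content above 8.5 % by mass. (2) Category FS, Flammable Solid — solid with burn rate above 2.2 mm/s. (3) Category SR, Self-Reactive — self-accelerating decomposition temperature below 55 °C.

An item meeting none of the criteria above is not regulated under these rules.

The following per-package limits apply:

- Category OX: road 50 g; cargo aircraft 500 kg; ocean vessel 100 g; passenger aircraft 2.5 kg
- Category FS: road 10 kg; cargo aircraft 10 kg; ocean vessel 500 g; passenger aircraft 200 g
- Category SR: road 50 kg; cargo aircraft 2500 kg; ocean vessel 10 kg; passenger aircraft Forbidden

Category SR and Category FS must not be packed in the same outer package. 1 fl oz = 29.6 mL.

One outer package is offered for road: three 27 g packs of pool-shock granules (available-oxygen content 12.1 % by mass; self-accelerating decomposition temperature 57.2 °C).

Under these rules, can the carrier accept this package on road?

No

The pool-shock granules have available-oxygen content 12.1 % by mass, which is > 8.5 % by mass, so they are Category OX (Oxidizer).
Category OX quantity: three 27 g packs = 81 g.
That exceeds the Category OX road limit of 50 g.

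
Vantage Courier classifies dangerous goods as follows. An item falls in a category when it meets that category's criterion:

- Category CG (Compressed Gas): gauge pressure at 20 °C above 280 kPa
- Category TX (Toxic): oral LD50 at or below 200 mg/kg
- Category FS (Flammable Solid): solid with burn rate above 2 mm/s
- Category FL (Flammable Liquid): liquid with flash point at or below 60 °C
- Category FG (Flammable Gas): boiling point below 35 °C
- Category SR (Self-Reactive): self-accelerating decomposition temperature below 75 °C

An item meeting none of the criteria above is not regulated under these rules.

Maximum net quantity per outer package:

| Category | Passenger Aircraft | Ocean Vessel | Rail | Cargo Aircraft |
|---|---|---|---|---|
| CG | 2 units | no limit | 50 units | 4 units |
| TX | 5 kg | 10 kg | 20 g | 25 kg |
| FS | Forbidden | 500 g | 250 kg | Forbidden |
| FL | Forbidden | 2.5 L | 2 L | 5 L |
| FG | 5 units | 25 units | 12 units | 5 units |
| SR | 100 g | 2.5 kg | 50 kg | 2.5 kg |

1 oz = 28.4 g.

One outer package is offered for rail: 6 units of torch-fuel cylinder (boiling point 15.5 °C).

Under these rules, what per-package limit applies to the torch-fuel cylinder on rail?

12 units

The torch-fuel cylinder has boiling point 15.5 °C, which is < 35 °C, so it is Category FG (Flammable Gas).
The rail limit for Category FG is 12 units.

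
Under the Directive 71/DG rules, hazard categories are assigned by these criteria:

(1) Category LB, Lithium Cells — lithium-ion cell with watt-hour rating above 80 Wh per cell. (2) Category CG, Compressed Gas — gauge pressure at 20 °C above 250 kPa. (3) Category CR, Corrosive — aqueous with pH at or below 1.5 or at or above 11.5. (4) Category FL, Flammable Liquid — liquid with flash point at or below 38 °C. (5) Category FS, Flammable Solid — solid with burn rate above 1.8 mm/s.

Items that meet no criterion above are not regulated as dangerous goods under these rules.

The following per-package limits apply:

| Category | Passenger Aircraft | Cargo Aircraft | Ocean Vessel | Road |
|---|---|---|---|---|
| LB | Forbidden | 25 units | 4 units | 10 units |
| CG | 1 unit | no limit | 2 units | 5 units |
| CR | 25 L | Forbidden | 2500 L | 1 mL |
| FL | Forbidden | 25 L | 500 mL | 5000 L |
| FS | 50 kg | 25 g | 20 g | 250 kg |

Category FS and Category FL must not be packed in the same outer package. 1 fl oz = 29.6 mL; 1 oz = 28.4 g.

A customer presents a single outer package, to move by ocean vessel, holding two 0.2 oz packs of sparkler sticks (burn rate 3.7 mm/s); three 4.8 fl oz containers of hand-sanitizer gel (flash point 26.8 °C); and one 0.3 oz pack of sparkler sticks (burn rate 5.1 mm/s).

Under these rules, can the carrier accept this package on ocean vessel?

With burn rate 3.7 mm/s (> 1.8 mm/s), the sparkler sticks fall in Category FS.
Hand-sanitizer gel: flash point 26.8 °C ≤ 38 °C → Category FL (Flammable Liquid).
The sparkler sticks have burn rate 5.1 mm/s, which is > 1.8 mm/s, so they are Category FS (Flammable Solid).
Category FS net quantity: (two 0.2 oz packs = 11.36 g) + (one 0.3 oz pack = 8.52 g) = 19.88 g.
19.88 g ≤ 20 g (ocean vessel limit, Category FS) — within limit.
Category FL quantity: three 4.8 fl oz containers = 426.24 mL.
That is within the Category FL ocean vessel limit of 500 mL.
Category FS and Category FL may not share an outer package.

No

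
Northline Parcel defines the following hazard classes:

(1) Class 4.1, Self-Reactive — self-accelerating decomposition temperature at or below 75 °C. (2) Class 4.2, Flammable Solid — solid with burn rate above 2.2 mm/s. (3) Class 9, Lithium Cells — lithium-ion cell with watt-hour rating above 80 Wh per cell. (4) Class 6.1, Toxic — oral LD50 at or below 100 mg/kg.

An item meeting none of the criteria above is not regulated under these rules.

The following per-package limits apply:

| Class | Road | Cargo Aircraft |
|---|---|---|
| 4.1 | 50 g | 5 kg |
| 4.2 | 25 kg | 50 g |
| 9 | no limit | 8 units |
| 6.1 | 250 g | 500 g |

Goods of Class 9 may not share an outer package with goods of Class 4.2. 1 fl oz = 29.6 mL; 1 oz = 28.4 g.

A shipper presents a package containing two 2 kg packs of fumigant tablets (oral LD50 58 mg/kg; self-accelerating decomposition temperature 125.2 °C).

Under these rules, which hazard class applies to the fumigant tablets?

Oral LD50 58 mg/kg meets the Class 6.1 criterion (Toxic), so the fumigant tablets are Class 6.1.

Class 6.1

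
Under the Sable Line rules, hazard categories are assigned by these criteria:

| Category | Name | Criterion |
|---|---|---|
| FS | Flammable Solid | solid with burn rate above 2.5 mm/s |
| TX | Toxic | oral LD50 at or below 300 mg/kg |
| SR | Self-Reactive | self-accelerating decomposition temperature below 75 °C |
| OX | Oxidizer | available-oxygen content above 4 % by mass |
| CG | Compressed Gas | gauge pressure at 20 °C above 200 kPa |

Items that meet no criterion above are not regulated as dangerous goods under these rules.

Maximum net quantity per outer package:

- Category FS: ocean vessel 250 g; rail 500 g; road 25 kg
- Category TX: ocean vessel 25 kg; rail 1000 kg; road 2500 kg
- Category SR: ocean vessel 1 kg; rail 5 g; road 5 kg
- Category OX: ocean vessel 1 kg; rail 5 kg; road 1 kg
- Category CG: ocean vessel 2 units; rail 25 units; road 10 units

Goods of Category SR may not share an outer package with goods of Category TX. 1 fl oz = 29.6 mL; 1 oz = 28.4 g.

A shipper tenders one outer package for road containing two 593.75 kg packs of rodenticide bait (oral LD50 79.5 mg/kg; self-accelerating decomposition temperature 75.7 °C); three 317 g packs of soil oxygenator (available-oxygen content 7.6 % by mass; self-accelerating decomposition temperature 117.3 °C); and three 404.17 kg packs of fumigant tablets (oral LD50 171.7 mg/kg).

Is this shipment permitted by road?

Yes

The rodenticide bait has oral LD50 79.5 mg/kg, which is ≤ 300 mg/kg, so it is Category TX (Toxic).
With available-oxygen content 7.6 % by mass (> 4 % by mass), the soil oxygenator falls in Category OX.
With oral LD50 171.7 mg/kg (≤ 300 mg/kg), the fumigant tablets fall in Category TX.
Total Category TX: (two 593.75 kg packs = 1187.5 kg) + (three 404.17 kg packs = 1212.51 kg) = 2400.01 kg.
That is within the Category TX road limit of 2500 kg.
Category OX quantity: three 317 g packs = 951 g.
951 g is within the road limit of 1 kg for Category OX.
The segregation rule (Category SR with Category TX) does not apply to Category TX with Category OX.
Every hazard category is within its road limit and no segregation rule is violated.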